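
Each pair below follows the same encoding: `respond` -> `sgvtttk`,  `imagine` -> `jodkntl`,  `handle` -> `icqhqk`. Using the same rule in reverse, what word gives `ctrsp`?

In respond: r→s is +1, e→g is +2, s→v is +3, p→t is +4 — the shift increases by 1 each position. Each letter shifts forward by (position + 1), i.e. 1, 2, 3, … — the shift grows by one for each successive letter.
Decoding ctrsp: c−1=b, t−2=r, r−3=o, s−4=o, p−5=k.

brook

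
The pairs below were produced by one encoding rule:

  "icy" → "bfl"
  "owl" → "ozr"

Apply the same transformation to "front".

wqrui

The output letters match the input read backwards, each shifted +3: icy reversed is yci. Two steps: reverse the string, then apply a Caesar shift of +3.
For front: reverse → tnorf; then shift: t+3=w, n+3=q, o+3=r, r+3=u, f+3=i.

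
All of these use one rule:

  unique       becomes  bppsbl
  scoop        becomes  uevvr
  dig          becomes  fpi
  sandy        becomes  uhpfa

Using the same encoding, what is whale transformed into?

Two shifts are in play — +7 for a/e/i/o/u, +2 for every other letter.
Applying it to whale: w(cons)+2=y, h(cons)+2=j, a(vowel)+7=h, l(cons)+2=n, e(vowel)+7=l.

yjhnl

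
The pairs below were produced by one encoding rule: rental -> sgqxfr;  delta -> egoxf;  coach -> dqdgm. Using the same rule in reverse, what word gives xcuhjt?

Each letter shifts forward by (position + 1), i.e. 1, 2, 3, … — the shift grows by one for each successive letter.
Reversing it on xcuhjt: x−1=w, c−2=a, u−3=r, h−4=d, j−5=e, t−6=n.

warden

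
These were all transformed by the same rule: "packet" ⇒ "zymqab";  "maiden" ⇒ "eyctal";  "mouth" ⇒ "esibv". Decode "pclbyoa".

vintage

p(15)→z(25) and a(0)→y(24) fit y≡7x+24 (mod 26); the inverse of 7 mod 26 is 15. Treating letters as 0–25, the rule is x ↦ 7x + 24 (mod 26).
Reversing it on pclbyoa: p(15)→15·(15−24)≡21=v; c(2)→15·(2−24)≡8=i; l(11)→15·(11−24)≡13=n; b(1)→15·(1−24)≡19=t; y(24)→15·(24−24)≡0=a; o(14)→15·(14−24)≡6=g; a(0)→15·(0−24)≡4=e (all mod 26).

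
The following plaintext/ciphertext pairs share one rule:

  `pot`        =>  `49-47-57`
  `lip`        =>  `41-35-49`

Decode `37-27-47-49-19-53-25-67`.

jeopardy

With a=1..z=26, the number is 2·pos + 17.
Decoding 37-27-47-49-19-53-25-67: 37→(37−17)÷2=10=j, 27→(27−17)÷2=5=e, 47→(47−17)÷2=15=o, 49→(49−17)÷2=16=p, 19→(19−17)÷2=1=a, 53→(53−17)÷2=18=r, 25→(25−17)÷2=4=d, 67→(67−17)÷2=25=y.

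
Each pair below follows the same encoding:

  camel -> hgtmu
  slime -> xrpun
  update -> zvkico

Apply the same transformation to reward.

In camel: c→h is +5, a→g is +6, m→t is +7, e→m is +8 — the shift increases by 1 each position. Letter i (0-indexed) is shifted by i+5, so successive shifts are 5, 6, 7, ….
On reward: r+5=w, e+6=k, w+7=d, a+8=i, r+9=a, d+10=n.

wkdian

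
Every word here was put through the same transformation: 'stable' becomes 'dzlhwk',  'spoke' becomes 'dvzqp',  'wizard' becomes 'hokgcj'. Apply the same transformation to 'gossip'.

rudytv

It's a Vigenère-style cipher with numeric key [11,6]: position i shifts by key[i mod 2].
On gossip: g+11=r, o+6=u, s+11=d, s+6=y, i+11=t, p+6=v.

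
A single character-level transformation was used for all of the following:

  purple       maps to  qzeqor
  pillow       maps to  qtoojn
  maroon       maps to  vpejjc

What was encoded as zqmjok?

p(15)→q(16) and u(20)→z(25) fit y≡7x+15 (mod 26); the inverse of 7 mod 26 is 15. Treating letters as 0–25, the rule is x ↦ 7x + 15 (mod 26).
Undoing it on zqmjok: z(25)→15·(25−15)≡20=u; q(16)→15·(16−15)≡15=p; m(12)→15·(12−15)≡7=h; j(9)→15·(9−15)≡14=o; o(14)→15·(14−15)≡11=l; k(10)→15·(10−15)≡3=d (all mod 26).

uphold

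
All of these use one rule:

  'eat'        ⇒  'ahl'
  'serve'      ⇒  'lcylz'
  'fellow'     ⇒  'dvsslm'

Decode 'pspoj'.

Read the word backwards and shift each letter +7.
Decoding pspoj: shift back: p−7=i, s−7=l, p−7=i, o−7=h, j−7=c → ilihc; then reverse → chili.

chili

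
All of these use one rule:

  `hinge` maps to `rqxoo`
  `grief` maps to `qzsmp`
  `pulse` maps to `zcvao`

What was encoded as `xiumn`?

Shifts by position in hinge: pos 0: h→r (+10), pos 1: i→q (+8), pos 2: n→x (+10), pos 3: g→o (+8) — repeating every 2. The shifts repeat in a cycle of length 2: positions 0,1,… shift by +10, +8, then the pattern repeats.
Undoing it on xiumn: x−10=n, i−8=a, u−10=k, m−8=e, n−10=d.

naked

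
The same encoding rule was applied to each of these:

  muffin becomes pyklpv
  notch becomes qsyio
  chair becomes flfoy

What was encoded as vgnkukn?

science

In muffin: m→p is +3, u→y is +4, f→k is +5, f→l is +6 — the shift increases by 1 each position. Each letter shifts forward by (position + 3), i.e. 3, 4, 5, … — the shift grows by one for each successive letter.
Decoding vgnkukn: v−3=s, g−4=c, n−5=i, k−6=e, u−7=n, k−8=c, n−9=e.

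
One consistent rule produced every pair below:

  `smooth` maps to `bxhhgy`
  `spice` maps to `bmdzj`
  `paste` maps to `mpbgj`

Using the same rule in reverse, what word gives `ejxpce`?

This is an affine cipher: with a=0,…,z=25, each position x becomes (5x+15) mod 26.
Reversing it on ejxpce: e(4)→21·(4−15)≡3=d; j(9)→21·(9−15)≡4=e; x(23)→21·(23−15)≡12=m; p(15)→21·(15−15)≡0=a; c(2)→21·(2−15)≡13=n; e(4)→21·(4−15)≡3=d (all mod 26).

demand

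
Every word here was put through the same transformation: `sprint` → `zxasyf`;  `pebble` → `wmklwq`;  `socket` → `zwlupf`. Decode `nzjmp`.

In sprint: s→z is +7, p→x is +8, r→a is +9, i→s is +10 — the shift increases by 1 each position. The shift increases by 1 at each position, starting from +7: 7, 8, 9, ….
Undoing it on nzjmp: n−7=g, z−8=r, j−9=a, m−10=c, p−11=e.

grace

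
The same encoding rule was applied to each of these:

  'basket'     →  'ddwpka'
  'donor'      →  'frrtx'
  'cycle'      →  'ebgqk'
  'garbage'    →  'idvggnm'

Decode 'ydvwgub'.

In basket: b→d is +2, a→d is +3, s→w is +4, k→p is +5 — the shift increases by 1 each position. The shift increases by 1 at each position, starting from +2: 2, 3, 4, ….
Reversing it on ydvwgub: y−2=w, d−3=a, v−4=r, w−5=r, g−6=a, u−7=n, b−8=t.

warrant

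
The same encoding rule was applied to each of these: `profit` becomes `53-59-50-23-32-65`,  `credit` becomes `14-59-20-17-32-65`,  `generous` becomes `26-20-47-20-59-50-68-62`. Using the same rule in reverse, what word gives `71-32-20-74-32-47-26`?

p(#16)→53 and r(#18)→59: differences scale by 3, so n = 3·pos + 5. With a=1..z=26, the number is 3·pos + 5.
Reversing it on 71-32-20-74-32-47-26: 71→(71−5)÷3=22=v, 32→(32−5)÷3=9=i, 20→(20−5)÷3=5=e, 74→(74−5)÷3=23=w, 32→(32−5)÷3=9=i, 47→(47−5)÷3=14=n, 26→(26−5)÷3=7=g.

viewing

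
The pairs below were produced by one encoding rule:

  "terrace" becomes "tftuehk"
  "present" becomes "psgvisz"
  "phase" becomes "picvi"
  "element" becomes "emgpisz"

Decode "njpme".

In terrace: t→t is +0, e→f is +1, r→t is +2, r→u is +3 — the shift increases by 1 each position. The shift increases by 1 at each position, starting from +0: 0, 1, 2, ….
Undoing it on njpme: n−0=n, j−1=i, p−2=n, m−3=j, e−4=a.

ninja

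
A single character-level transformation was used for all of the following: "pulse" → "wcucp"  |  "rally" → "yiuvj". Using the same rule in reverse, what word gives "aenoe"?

In pulse: p→w is +7, u→c is +8, l→u is +9, s→c is +10 — the shift increases by 1 each position. The shift increases by 1 at each position, starting from +7: 7, 8, 9, ….
Decoding aenoe: a−7=t, e−8=w, n−9=e, o−10=e, e−11=t.

tweet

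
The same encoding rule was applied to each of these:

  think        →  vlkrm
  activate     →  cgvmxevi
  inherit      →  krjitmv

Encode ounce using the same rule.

qypgg

Shifts by position in think: pos 0: t→v (+2), pos 1: h→l (+4), pos 2: i→k (+2), pos 3: n→r (+4) — repeating every 2. The shifts repeat in a cycle of length 2: positions 0,1,… shift by +2, +4, then the pattern repeats.
Applying it to ounce: o+2=q, u+4=y, n+2=p, c+4=g, e+2=g.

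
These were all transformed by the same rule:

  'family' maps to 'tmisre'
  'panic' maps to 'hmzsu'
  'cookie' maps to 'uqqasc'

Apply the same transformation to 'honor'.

bqzqp

f(5)→t(19) and a(0)→m(12) fit y≡17x+12 (mod 26); the inverse of 17 mod 26 is 23. Treating letters as 0–25, the rule is x ↦ 17x + 12 (mod 26).
On honor: h(7)→17·7+12≡1=b; o(14)→17·14+12≡16=q; n(13)→17·13+12≡25=z; o(14)→17·14+12≡16=q; r(17)→17·17+12≡15=p (all mod 26).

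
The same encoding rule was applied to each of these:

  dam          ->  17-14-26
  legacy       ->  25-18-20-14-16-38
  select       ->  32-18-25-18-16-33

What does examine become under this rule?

d is letter #4 and maps to 17: an offset of 13. Each letter is replaced by its alphabet position (a=1..z=26) + 13.
For examine: e=5→18, x=24→37, a=1→14, m=13→26, i=9→22, n=14→27, e=5→18.

18-37-14-26-22-27-18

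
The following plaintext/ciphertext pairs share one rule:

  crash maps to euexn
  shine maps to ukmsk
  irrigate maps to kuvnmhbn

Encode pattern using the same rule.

rdxykyv

In crash: c→e is +2, r→u is +3, a→e is +4, s→x is +5 — the shift increases by 1 each position. Each letter shifts forward by (position + 2), i.e. 2, 3, 4, … — the shift grows by one for each successive letter.
On pattern: p+2=r, a+3=d, t+4=x, t+5=y, e+6=k, r+7=y, n+8=v.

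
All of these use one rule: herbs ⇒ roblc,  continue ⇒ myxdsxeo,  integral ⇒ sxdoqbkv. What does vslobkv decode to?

Compare letters: h→r is +10, e→o is +10, r→b is +10 — a constant shift. Every letter moves 10 places later in the alphabet, wrapping around z→a.
Undoing it on vslobkv: v−10=l, s−10=i, l−10=b, o−10=e, b−10=r, k−10=a, v−10=l.

liberal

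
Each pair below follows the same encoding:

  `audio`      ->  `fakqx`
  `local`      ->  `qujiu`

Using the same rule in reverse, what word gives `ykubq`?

tenth

In audio: a→f is +5, u→a is +6, d→k is +7, i→q is +8 — the shift increases by 1 each position. Letter i (0-indexed) is shifted by i+5, so successive shifts are 5, 6, 7, ….
Decoding ykubq: y−5=t, k−6=e, u−7=n, b−8=t, q−9=h.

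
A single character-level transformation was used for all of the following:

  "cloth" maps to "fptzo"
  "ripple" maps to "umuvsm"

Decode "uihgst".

Letter i (0-indexed) is shifted by i+3, so successive shifts are 3, 4, 5, ….
Reversing it on uihgst: u−3=r, i−4=e, h−5=c, g−6=a, s−7=l, t−8=l.

recall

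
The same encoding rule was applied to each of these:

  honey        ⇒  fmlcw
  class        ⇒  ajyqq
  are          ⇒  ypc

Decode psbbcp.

Each letter is shifted forward by 24 in the alphabet (a Caesar shift of +24).
Undoing it on psbbcp: p−24=r, s−24=u, b−24=d, b−24=d, c−24=e, p−24=r.

rudder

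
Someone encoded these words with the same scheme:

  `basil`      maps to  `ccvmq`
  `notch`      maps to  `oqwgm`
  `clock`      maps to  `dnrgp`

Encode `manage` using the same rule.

Each letter shifts forward by (position + 1), i.e. 1, 2, 3, … — the shift grows by one for each successive letter.
Applying it to manage: m+1=n, a+2=c, n+3=q, a+4=e, g+5=l, e+6=k.

ncqelk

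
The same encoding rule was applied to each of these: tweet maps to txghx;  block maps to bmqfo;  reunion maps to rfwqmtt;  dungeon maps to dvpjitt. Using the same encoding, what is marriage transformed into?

mbtumfml

In tweet: t→t is +0, w→x is +1, e→g is +2, e→h is +3 — the shift increases by 1 each position. Letter i (0-indexed) is shifted by i+0, so successive shifts are 0, 1, 2, ….
Applying it to marriage: m+0=m, a+1=b, r+2=t, r+3=u, i+4=m, a+5=f, g+6=m, e+7=l.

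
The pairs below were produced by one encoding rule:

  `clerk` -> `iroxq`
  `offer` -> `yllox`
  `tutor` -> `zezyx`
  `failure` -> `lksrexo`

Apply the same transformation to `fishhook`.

lsynnyyq

Vowels shift forward by 10 and consonants shift forward by 6.
On fishhook: f(cons)+6=l, i(vowel)+10=s, s(cons)+6=y, h(cons)+6=n, h(cons)+6=n, o(vowel)+10=y, o(vowel)+10=y, k(cons)+6=q.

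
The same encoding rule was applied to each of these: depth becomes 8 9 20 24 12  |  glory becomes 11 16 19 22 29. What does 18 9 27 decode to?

new

d is letter #4 and maps to 8: an offset of 4. The number is (letter's place in the alphabet, a=1) + 4.
Decoding 18 9 27: 18→(18−4)÷1=14=n, 9→(9−4)÷1=5=e, 27→(27−4)÷1=23=w.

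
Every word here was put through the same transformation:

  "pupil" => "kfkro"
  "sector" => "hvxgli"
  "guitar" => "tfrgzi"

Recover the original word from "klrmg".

point

Each pair mirrors across the alphabet (p↔k, u↔f, p↔k): positions sum to 25. Each letter is replaced by its mirror in the alphabet: a↔z, b↔y, c↔x, and so on (the Atbash cipher).
Decoding klrmg: k↔p, l↔o, r↔i, m↔n, g↔t.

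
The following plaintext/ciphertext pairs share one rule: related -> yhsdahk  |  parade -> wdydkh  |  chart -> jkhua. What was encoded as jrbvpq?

cousin

It's a Vigenère-style cipher with numeric key [7,3]: position i shifts by key[i mod 2].
Reversing it on jrbvpq: j−7=c, r−3=o, b−7=u, v−3=s, p−7=i, q−3=n.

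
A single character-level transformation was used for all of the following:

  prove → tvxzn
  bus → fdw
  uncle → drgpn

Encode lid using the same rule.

The shift depends on letter class: consonant p→t is +4, but vowel o→x is +9. Vowels shift forward by 9 and consonants shift forward by 4.
For lid: l(cons)+4=p, i(vowel)+9=r, d(cons)+4=h.

prh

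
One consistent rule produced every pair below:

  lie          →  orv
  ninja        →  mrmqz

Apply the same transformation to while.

Each pair mirrors across the alphabet (l↔o, i↔r, e↔v): positions sum to 25. Each letter is replaced by its mirror in the alphabet: a↔z, b↔y, c↔x, and so on (the Atbash cipher).
On while: w↔d, h↔s, i↔r, l↔o, e↔v.

dsrov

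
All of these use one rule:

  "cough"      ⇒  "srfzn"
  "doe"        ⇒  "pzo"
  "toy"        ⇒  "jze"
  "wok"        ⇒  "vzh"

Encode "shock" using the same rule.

The output letters match the input read backwards, each shifted +11: cough reversed is hguoc. Two steps: reverse the string, then apply a Caesar shift of +11.
For shock: reverse → kcohs; then shift: k+11=v, c+11=n, o+11=z, h+11=s, s+11=d.

vnzsd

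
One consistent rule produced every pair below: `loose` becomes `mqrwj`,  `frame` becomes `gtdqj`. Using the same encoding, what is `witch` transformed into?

xkwgm

The shift increases by 1 at each position, starting from +1: 1, 2, 3, ….
On witch: w+1=x, i+2=k, t+3=w, c+4=g, h+5=m.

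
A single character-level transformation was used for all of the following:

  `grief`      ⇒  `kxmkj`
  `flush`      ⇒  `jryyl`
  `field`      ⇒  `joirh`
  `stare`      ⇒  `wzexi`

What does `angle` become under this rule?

Shifts by position in grief: pos 0: g→k (+4), pos 1: r→x (+6), pos 2: i→m (+4), pos 3: e→k (+6) — repeating every 2. The shifts repeat in a cycle of length 2: positions 0,1,… shift by +4, +6, then the pattern repeats.
On angle: a+4=e, n+6=t, g+4=k, l+6=r, e+4=i.

etkri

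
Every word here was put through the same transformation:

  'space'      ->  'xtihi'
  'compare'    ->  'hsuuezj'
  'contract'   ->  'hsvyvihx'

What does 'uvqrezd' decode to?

primary

Shifts by position in space: pos 0: s→x (+5), pos 1: p→t (+4), pos 2: a→i (+8), pos 3: c→h (+5), pos 4: e→i (+4) — repeating every 3. The shifts repeat in a cycle of length 3: positions 0,1,… shift by +5, +4, +8, then the pattern repeats.
Reversing it on uvqrezd: u−5=p, v−4=r, q−8=i, r−5=m, e−4=a, z−8=r, d−5=y.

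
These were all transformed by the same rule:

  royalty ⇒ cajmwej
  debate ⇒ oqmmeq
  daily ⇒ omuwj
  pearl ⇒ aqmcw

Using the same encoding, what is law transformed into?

wmh

The rule splits by letter class: vowels +12, consonants +11.
For law: l(cons)+11=w, a(vowel)+12=m, w(cons)+11=h.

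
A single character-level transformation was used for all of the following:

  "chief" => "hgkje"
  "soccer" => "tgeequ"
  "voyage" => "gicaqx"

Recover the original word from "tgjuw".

usher

The output letters match the input read backwards, each shifted +2: chief reversed is feihc. The word is reversed, then every letter is shifted forward by 2.
Decoding tgjuw: shift back: t−2=r, g−2=e, j−2=h, u−2=s, w−2=u → rehsu; then reverse → usher.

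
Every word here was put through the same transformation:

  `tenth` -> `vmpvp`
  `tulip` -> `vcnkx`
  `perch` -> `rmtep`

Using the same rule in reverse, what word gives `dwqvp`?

booth

It's a Vigenère-style cipher with numeric key [2,8,2]: position i shifts by key[i mod 3].
Reversing it on dwqvp: d−2=b, w−8=o, q−2=o, v−2=t, p−8=h.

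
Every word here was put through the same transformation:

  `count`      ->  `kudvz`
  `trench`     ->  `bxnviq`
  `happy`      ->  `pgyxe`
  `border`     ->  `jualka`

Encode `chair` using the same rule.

knjqx

Shifts by position in count: pos 0: c→k (+8), pos 1: o→u (+6), pos 2: u→d (+9), pos 3: n→v (+8), pos 4: t→z (+6) — repeating every 3. It's a Vigenère-style cipher with numeric key [8,6,9]: position i shifts by key[i mod 3].
Applying it to chair: c+8=k, h+6=n, a+9=j, i+8=q, r+6=x.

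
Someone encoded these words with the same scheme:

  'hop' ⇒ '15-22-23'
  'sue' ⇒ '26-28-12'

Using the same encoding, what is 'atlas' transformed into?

8-27-19-8-26

h is letter #8 and maps to 15: an offset of 7. Each letter is replaced by its alphabet position (a=1..z=26) + 7.
On atlas: a=1→8, t=20→27, l=12→19, a=1→8, s=19→26.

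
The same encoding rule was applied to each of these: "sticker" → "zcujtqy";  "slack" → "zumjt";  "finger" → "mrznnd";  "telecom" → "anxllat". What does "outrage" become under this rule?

Shifts by position in sticker: pos 0: s→z (+7), pos 1: t→c (+9), pos 2: i→u (+12), pos 3: c→j (+7), pos 4: k→t (+9), pos 5: e→q (+12) — repeating every 3. It's a Vigenère-style cipher with numeric key [7,9,12]: position i shifts by key[i mod 3].
Applying it to outrage: o+7=v, u+9=d, t+12=f, r+7=y, a+9=j, g+12=s, e+7=l.

vdfyjsl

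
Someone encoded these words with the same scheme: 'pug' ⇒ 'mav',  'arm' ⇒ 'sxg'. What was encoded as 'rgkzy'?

The word is reversed, then every letter is shifted forward by 6.
Undoing it on rgkzy: shift back: r−6=l, g−6=a, k−6=e, z−6=t, y−6=s → laets; then reverse → steal.

steal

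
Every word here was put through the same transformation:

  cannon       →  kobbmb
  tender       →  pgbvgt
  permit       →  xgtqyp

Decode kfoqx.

This is an affine cipher: with a=0,…,z=25, each position x becomes (11x+14) mod 26.
Decoding kfoqx: k(10)→19·(10−14)≡2=c; f(5)→19·(5−14)≡11=l; o(14)→19·(14−14)≡0=a; q(16)→19·(16−14)≡12=m; x(23)→19·(23−14)≡15=p (all mod 26).

clamp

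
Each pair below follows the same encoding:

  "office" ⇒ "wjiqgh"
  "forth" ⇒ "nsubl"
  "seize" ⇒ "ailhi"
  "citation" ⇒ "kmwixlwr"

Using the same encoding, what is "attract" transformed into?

ixwzefb

Shifts by position in office: pos 0: o→w (+8), pos 1: f→j (+4), pos 2: f→i (+3), pos 3: i→q (+8), pos 4: c→g (+4), pos 5: e→h (+3) — repeating every 3. It's a Vigenère-style cipher with numeric key [8,4,3]: position i shifts by key[i mod 3].
Applying it to attract: a+8=i, t+4=x, t+3=w, r+8=z, a+4=e, c+3=f, t+8=b.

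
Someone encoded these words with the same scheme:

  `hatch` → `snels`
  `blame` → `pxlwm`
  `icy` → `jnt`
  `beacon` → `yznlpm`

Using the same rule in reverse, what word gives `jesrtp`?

The output letters match the input read backwards, each shifted +11: hatch reversed is hctah. Read the word backwards and shift each letter +11.
Reversing it on jesrtp: shift back: j−11=y, e−11=t, s−11=h, r−11=g, t−11=i, p−11=e → ythgie; then reverse → eighty.

eighty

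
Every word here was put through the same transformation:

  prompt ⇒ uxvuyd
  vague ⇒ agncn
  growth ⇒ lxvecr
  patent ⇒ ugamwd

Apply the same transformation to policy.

In prompt: p→u is +5, r→x is +6, o→v is +7, m→u is +8 — the shift increases by 1 each position. The shift increases by 1 at each position, starting from +5: 5, 6, 7, ….
For policy: p+5=u, o+6=u, l+7=s, i+8=q, c+9=l, y+10=i.

uusqli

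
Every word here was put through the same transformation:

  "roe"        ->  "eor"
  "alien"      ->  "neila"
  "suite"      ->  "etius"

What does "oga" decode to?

The output letters match the input read backwards: roe reversed is eor. It's just the letters in reverse order.
Decoding oga: then reverse → ago.

ago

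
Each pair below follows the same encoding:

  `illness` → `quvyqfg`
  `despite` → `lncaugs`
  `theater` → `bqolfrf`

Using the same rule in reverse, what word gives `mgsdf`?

In illness: i→q is +8, l→u is +9, l→v is +10, n→y is +11 — the shift increases by 1 each position. Letter i (0-indexed) is shifted by i+8, so successive shifts are 8, 9, 10, ….
Reversing it on mgsdf: m−8=e, g−9=x, s−10=i, d−11=s, f−12=t.

exist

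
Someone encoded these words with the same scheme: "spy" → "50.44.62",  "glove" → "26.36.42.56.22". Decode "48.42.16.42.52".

s(#19)→50 and p(#16)→44: differences scale by 2, so n = 2·pos + 12. Each letter becomes 2×(its alphabet position, a=1..z=26) + 12.
Reversing it on 48.42.16.42.52: 48→(48−12)÷2=18=r, 42→(42−12)÷2=15=o, 16→(16−12)÷2=2=b, 42→(42−12)÷2=15=o, 52→(52−12)÷2=20=t.

robot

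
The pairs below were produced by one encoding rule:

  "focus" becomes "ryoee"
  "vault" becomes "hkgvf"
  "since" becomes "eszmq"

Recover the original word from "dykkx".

royal

Shifts by position in focus: pos 0: f→r (+12), pos 1: o→y (+10), pos 2: c→o (+12), pos 3: u→e (+10) — repeating every 2. A repeating key of period 2 is used — shifts +12, +10 over and over.
Decoding dykkx: d−12=r, y−10=o, k−12=y, k−10=a, x−12=l.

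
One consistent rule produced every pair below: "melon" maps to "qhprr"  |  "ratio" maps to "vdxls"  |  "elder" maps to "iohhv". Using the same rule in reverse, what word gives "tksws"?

photo

Shifts by position in melon: pos 0: m→q (+4), pos 1: e→h (+3), pos 2: l→p (+4), pos 3: o→r (+3) — repeating every 2. The shifts repeat in a cycle of length 2: positions 0,1,… shift by +4, +3, then the pattern repeats.
Reversing it on tksws: t−4=p, k−3=h, s−4=o, w−3=t, s−4=o.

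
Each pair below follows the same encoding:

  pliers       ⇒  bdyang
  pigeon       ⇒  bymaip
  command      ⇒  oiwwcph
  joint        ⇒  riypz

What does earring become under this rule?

This is an affine cipher: with a=0,…,z=25, each position x becomes (19x+2) mod 26.
For earring: e(4)→19·4+2≡0=a; a(0)→19·0+2≡2=c; r(17)→19·17+2≡13=n; r(17)→19·17+2≡13=n; i(8)→19·8+2≡24=y; n(13)→19·13+2≡15=p; g(6)→19·6+2≡12=m (all mod 26).

acnnypm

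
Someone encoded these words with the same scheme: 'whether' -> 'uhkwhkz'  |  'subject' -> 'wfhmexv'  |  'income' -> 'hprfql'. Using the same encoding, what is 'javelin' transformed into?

qlohydm

The output letters match the input read backwards, each shifted +3: whether reversed is rehtehw. The word is reversed, then every letter is shifted forward by 3.
On javelin: reverse → nilevaj; then shift: n+3=q, i+3=l, l+3=o, e+3=h, v+3=y, a+3=d, j+3=m.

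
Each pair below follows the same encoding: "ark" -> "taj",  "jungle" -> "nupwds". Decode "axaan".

error

The output letters match the input read backwards, each shifted +9: ark reversed is kra. Two steps: reverse the string, then apply a Caesar shift of +9.
Decoding axaan: shift back: a−9=r, x−9=o, a−9=r, a−9=r, n−9=e → rorre; then reverse → error.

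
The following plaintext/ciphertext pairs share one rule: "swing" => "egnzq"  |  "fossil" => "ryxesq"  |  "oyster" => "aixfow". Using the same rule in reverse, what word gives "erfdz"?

A repeating key of period 3 is used — shifts +12, +10, +5 over and over.
Reversing it on erfdz: e−12=s, r−10=h, f−5=a, d−12=r, z−10=p.

sharp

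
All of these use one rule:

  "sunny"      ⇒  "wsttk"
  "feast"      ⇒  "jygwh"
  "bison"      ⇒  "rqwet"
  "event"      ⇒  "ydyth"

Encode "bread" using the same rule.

Each letter's alphabet position (a=0..z=25) is mapped through 11·x+6 mod 26 — an affine cipher.
Applying it to bread: b(1)→11·1+6≡17=r; r(17)→11·17+6≡11=l; e(4)→11·4+6≡24=y; a(0)→11·0+6≡6=g; d(3)→11·3+6≡13=n (all mod 26).

rlygn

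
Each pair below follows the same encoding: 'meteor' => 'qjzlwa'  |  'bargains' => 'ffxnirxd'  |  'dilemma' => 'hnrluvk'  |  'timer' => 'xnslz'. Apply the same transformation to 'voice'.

ztojm

In meteor: m→q is +4, e→j is +5, t→z is +6, e→l is +7 — the shift increases by 1 each position. The shift increases by 1 at each position, starting from +4: 4, 5, 6, ….
Applying it to voice: v+4=z, o+5=t, i+6=o, c+7=j, e+8=m.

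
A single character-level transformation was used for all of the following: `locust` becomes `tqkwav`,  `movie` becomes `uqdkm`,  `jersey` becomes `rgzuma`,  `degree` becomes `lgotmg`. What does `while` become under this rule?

ejqnm

Shifts by position in locust: pos 0: l→t (+8), pos 1: o→q (+2), pos 2: c→k (+8), pos 3: u→w (+2) — repeating every 2. It's a Vigenère-style cipher with numeric key [8,2]: position i shifts by key[i mod 2].
On while: w+8=e, h+2=j, i+8=q, l+2=n, e+8=m.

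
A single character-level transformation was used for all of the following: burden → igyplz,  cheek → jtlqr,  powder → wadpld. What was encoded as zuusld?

Shifts by position in burden: pos 0: b→i (+7), pos 1: u→g (+12), pos 2: r→y (+7), pos 3: d→p (+12) — repeating every 2. The shifts repeat in a cycle of length 2: positions 0,1,… shift by +7, +12, then the pattern repeats.
Reversing it on zuusld: z−7=s, u−12=i, u−7=n, s−12=g, l−7=e, d−12=r.

singer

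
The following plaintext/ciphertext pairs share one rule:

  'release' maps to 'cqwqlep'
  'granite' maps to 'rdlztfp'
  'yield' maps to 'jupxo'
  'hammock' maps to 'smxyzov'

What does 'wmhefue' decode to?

The shifts repeat in a cycle of length 2: positions 0,1,… shift by +11, +12, then the pattern repeats.
Undoing it on wmhefue: w−11=l, m−12=a, h−11=w, e−12=s, f−11=u, u−12=i, e−11=t.

lawsuit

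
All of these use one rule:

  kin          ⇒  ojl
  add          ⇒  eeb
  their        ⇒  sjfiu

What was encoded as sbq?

The output letters match the input read backwards, each shifted +1: kin reversed is nik. The word is reversed, then every letter is shifted forward by 1.
Undoing it on sbq: shift back: s−1=r, b−1=a, q−1=p → rap; then reverse → par.

par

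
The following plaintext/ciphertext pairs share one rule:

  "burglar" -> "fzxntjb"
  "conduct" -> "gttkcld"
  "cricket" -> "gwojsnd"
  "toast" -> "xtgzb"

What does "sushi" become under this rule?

wzyoq

Each letter shifts forward by (position + 4), i.e. 4, 5, 6, … — the shift grows by one for each successive letter.
For sushi: s+4=w, u+5=z, s+6=y, h+7=o, i+8=q.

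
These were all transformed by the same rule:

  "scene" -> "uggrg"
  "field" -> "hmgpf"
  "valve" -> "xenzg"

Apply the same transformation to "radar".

The shifts repeat in a cycle of length 2: positions 0,1,… shift by +2, +4, then the pattern repeats.
Applying it to radar: r+2=t, a+4=e, d+2=f, a+4=e, r+2=t.

tefet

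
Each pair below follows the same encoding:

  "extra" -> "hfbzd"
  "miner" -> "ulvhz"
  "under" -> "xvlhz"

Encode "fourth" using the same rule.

nrxzbp

The shift depends on letter class: consonant x→f is +8, but vowel e→h is +3. Vowels shift forward by 3 and consonants shift forward by 8.
Applying it to fourth: f(cons)+8=n, o(vowel)+3=r, u(vowel)+3=x, r(cons)+8=z, t(cons)+8=b, h(cons)+8=p.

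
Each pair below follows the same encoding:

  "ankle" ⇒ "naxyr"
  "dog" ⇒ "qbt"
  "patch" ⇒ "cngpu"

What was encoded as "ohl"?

Every letter moves 13 places later in the alphabet, wrapping around z→a.
Decoding ohl: o−13=b, h−13=u, l−13=y.

buy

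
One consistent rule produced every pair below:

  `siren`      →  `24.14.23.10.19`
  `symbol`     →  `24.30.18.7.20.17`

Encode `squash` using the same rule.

The number is (letter's place in the alphabet, a=1) + 5.
For squash: s=19→24, q=17→22, u=21→26, a=1→6, s=19→24, h=8→13.

24.22.26.6.24.13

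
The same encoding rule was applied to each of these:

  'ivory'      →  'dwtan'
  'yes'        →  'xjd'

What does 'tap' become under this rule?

ufy

The output letters match the input read backwards, each shifted +5: ivory reversed is yrovi. Read the word backwards and shift each letter +5.
On tap: reverse → pat; then shift: p+5=u, a+5=f, t+5=y.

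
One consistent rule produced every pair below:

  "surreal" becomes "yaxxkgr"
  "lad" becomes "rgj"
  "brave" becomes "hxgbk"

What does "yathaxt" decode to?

Compare letters: s→y is +6, u→a is +6, r→x is +6 — a constant shift. Each letter is shifted forward by 6 in the alphabet (a Caesar shift of +6).
Reversing it on yathaxt: y−6=s, a−6=u, t−6=n, h−6=b, a−6=u, x−6=r, t−6=n.

sunburn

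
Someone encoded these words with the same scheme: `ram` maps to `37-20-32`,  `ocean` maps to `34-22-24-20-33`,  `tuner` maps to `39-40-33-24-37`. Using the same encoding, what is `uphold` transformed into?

Each letter is replaced by its alphabet position (a=1..z=26) + 19.
On uphold: u=21→40, p=16→35, h=8→27, o=15→34, l=12→31, d=4→23.

40-35-27-34-31-23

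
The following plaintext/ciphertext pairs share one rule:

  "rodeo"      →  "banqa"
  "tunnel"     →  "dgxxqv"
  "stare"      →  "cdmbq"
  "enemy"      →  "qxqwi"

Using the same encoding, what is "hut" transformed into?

The shift depends on letter class: consonant r→b is +10, but vowel o→a is +12. Two shifts are in play — +12 for a/e/i/o/u, +10 for every other letter.
On hut: h(cons)+10=r, u(vowel)+12=g, t(cons)+10=d.

rgd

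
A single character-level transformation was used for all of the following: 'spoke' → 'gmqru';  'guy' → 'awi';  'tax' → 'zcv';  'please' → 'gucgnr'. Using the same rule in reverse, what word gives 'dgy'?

web

The output letters match the input read backwards, each shifted +2: spoke reversed is ekops. The word is reversed, then every letter is shifted forward by 2.
Reversing it on dgy: shift back: d−2=b, g−2=e, y−2=w → bew; then reverse → web.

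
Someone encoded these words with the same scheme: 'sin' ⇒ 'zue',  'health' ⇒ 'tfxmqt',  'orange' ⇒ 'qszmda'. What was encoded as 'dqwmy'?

The output letters match the input read backwards, each shifted +12: sin reversed is nis. Read the word backwards and shift each letter +12.
Undoing it on dqwmy: shift back: d−12=r, q−12=e, w−12=k, m−12=a, y−12=m → rekam; then reverse → maker.

maker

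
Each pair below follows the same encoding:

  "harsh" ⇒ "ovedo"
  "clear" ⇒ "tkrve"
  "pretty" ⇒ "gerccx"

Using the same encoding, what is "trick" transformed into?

centl

h(7)→o(14) and a(0)→v(21) fit y≡25x+21 (mod 26); the inverse of 25 mod 26 is 25. Treating letters as 0–25, the rule is x ↦ 25x + 21 (mod 26).
On trick: t(19)→25·19+21≡2=c; r(17)→25·17+21≡4=e; i(8)→25·8+21≡13=n; c(2)→25·2+21≡19=t; k(10)→25·10+21≡11=l (all mod 26).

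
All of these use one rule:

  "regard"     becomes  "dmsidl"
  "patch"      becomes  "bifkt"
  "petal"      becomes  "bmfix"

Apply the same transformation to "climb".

It's a Vigenère-style cipher with numeric key [12,8]: position i shifts by key[i mod 2].
For climb: c+12=o, l+8=t, i+12=u, m+8=u, b+12=n.

otuun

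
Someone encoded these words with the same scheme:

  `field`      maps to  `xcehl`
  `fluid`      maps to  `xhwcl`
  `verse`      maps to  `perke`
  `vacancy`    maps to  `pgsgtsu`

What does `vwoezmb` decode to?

f(5)→x(23) and i(8)→c(2) fit y≡19x+6 (mod 26); the inverse of 19 mod 26 is 11. Each letter's alphabet position (a=0..z=25) is mapped through 19·x+6 mod 26 — an affine cipher.
Decoding vwoezmb: v(21)→11·(21−6)≡9=j; w(22)→11·(22−6)≡20=u; o(14)→11·(14−6)≡10=k; e(4)→11·(4−6)≡4=e; z(25)→11·(25−6)≡1=b; m(12)→11·(12−6)≡14=o; b(1)→11·(1−6)≡23=x (all mod 26).

jukebox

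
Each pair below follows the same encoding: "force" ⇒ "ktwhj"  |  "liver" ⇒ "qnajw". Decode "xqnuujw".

slipper

It's a constant shift of +5 (ROT5).
Decoding xqnuujw: x−5=s, q−5=l, n−5=i, u−5=p, u−5=p, j−5=e, w−5=r.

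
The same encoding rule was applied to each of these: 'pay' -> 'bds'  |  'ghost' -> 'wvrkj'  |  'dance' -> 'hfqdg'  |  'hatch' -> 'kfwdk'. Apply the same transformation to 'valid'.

The output letters match the input read backwards, each shifted +3: pay reversed is yap. Two steps: reverse the string, then apply a Caesar shift of +3.
For valid: reverse → dilav; then shift: d+3=g, i+3=l, l+3=o, a+3=d, v+3=y.

glody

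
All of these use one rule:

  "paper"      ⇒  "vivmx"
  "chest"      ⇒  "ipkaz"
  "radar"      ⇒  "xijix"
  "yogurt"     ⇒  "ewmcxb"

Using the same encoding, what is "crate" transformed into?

izgbk

Shifts by position in paper: pos 0: p→v (+6), pos 1: a→i (+8), pos 2: p→v (+6), pos 3: e→m (+8) — repeating every 2. It's a Vigenère-style cipher with numeric key [6,8]: position i shifts by key[i mod 2].
Applying it to crate: c+6=i, r+8=z, a+6=g, t+8=b, e+6=k.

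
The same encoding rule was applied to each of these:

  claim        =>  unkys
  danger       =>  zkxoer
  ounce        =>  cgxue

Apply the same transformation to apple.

c(2)→u(20) and l(11)→n(13) fit y≡5x+10 (mod 26); the inverse of 5 mod 26 is 21. Treating letters as 0–25, the rule is x ↦ 5x + 10 (mod 26).
Applying it to apple: a(0)→5·0+10≡10=k; p(15)→5·15+10≡7=h; p(15)→5·15+10≡7=h; l(11)→5·11+10≡13=n; e(4)→5·4+10≡4=e (all mod 26).

khhne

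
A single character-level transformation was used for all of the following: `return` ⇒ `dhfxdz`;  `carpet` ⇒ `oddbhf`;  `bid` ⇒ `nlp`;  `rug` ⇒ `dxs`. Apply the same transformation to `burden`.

nxdphz

The shift depends on letter class: consonant r→d is +12, but vowel e→h is +3. The rule splits by letter class: vowels +3, consonants +12.
For burden: b(cons)+12=n, u(vowel)+3=x, r(cons)+12=d, d(cons)+12=p, e(vowel)+3=h, n(cons)+12=z.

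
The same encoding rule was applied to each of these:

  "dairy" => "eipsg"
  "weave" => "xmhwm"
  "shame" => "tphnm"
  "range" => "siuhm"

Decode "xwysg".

worry

Shifts by position in dairy: pos 0: d→e (+1), pos 1: a→i (+8), pos 2: i→p (+7), pos 3: r→s (+1), pos 4: y→g (+8) — repeating every 3. A repeating key of period 3 is used — shifts +1, +8, +7 over and over.
Reversing it on xwysg: x−1=w, w−8=o, y−7=r, s−1=r, g−8=y.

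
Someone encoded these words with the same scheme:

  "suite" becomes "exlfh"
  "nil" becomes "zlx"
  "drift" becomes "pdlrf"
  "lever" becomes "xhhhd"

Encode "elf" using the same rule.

hxr

The rule splits by letter class: vowels +3, consonants +12.
Applying it to elf: e(vowel)+3=h, l(cons)+12=x, f(cons)+12=r.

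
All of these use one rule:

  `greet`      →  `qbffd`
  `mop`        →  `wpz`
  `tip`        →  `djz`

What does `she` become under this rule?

crf

The rule splits by letter class: vowels +1, consonants +10.
For she: s(cons)+10=c, h(cons)+10=r, e(vowel)+1=f.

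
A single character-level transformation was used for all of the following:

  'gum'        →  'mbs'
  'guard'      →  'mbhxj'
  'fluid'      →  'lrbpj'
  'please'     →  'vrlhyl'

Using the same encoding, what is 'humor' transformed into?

The shift depends on letter class: consonant g→m is +6, but vowel u→b is +7. Two shifts are in play — +7 for a/e/i/o/u, +6 for every other letter.
On humor: h(cons)+6=n, u(vowel)+7=b, m(cons)+6=s, o(vowel)+7=v, r(cons)+6=x.

nbsvx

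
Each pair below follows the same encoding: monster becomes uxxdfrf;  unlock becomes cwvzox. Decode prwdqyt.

himself

In monster: m→u is +8, o→x is +9, n→x is +10, s→d is +11 — the shift increases by 1 each position. Each letter shifts forward by (position + 8), i.e. 8, 9, 10, … — the shift grows by one for each successive letter.
Reversing it on prwdqyt: p−8=h, r−9=i, w−10=m, d−11=s, q−12=e, y−13=l, t−14=f.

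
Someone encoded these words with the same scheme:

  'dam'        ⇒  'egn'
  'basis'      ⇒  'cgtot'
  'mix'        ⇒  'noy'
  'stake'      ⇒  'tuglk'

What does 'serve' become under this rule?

tkswk

Vowels shift forward by 6 and consonants shift forward by 1.
Applying it to serve: s(cons)+1=t, e(vowel)+6=k, r(cons)+1=s, v(cons)+1=w, e(vowel)+6=k.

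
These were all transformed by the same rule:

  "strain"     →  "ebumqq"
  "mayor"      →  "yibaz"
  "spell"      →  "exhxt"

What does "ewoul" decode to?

The shifts repeat in a cycle of length 3: positions 0,1,… shift by +12, +8, +3, then the pattern repeats.
Reversing it on ewoul: e−12=s, w−8=o, o−3=l, u−12=i, l−8=d.

solid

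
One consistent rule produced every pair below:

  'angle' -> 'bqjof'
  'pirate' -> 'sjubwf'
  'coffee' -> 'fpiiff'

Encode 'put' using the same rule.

The shift depends on letter class: consonant n→q is +3, but vowel a→b is +1. Vowels shift forward by 1 and consonants shift forward by 3.
On put: p(cons)+3=s, u(vowel)+1=v, t(cons)+3=w.

svw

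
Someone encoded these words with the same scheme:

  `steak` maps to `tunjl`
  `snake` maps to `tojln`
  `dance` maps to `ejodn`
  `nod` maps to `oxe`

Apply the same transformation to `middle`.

The shift depends on letter class: consonant s→t is +1, but vowel e→n is +9. The rule splits by letter class: vowels +9, consonants +1.
For middle: m(cons)+1=n, i(vowel)+9=r, d(cons)+1=e, d(cons)+1=e, l(cons)+1=m, e(vowel)+9=n.

nreemn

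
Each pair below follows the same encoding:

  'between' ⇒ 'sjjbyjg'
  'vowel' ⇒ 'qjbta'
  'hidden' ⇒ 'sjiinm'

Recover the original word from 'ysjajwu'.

Read the word backwards and shift each letter +5.
Decoding ysjajwu: shift back: y−5=t, s−5=n, j−5=e, a−5=v, j−5=e, w−5=r, u−5=p → tneverp; then reverse → prevent.

prevent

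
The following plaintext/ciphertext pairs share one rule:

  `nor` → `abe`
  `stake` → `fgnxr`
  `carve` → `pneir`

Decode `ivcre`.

Compare letters: n→a is +13, o→b is +13, r→e is +13 — a constant shift. Every letter moves 13 places later in the alphabet, wrapping around z→a.
Decoding ivcre: i−13=v, v−13=i, c−13=p, r−13=e, e−13=r.

viper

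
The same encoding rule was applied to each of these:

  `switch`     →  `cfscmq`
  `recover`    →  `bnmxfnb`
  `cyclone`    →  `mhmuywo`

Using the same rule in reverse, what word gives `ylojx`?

Shifts by position in switch: pos 0: s→c (+10), pos 1: w→f (+9), pos 2: i→s (+10), pos 3: t→c (+9) — repeating every 2. The shifts repeat in a cycle of length 2: positions 0,1,… shift by +10, +9, then the pattern repeats.
Decoding ylojx: y−10=o, l−9=c, o−10=e, j−9=a, x−10=n.

ocean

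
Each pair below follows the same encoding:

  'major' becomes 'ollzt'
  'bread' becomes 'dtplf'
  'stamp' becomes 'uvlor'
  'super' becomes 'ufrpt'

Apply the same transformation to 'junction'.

lfpevtzp

Vowels shift forward by 11 and consonants shift forward by 2.
On junction: j(cons)+2=l, u(vowel)+11=f, n(cons)+2=p, c(cons)+2=e, t(cons)+2=v, i(vowel)+11=t, o(vowel)+11=z, n(cons)+2=p.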